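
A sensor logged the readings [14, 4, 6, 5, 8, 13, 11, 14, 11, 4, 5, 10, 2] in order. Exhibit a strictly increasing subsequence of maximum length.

4, 6, 8, 13, 14

Patience tails give the LIS length; then backtrack through the dp parents:
14 → extends → [14]
4 → replaces 14 → [4]
6 → extends → [4, 6]
5 → replaces 6 → [4, 5]
8 → extends → [4, 5, 8]
13 → extends → [4, 5, 8, 13]
11 → replaces 13 → [4, 5, 8, 11]
14 → extends → [4, 5, 8, 11, 14]
11 → already a tail → [4, 5, 8, 11, 14]
4 → already a tail → [4, 5, 8, 11, 14]
5 → already a tail → [4, 5, 8, 11, 14]
10 → replaces 11 → [4, 5, 8, 10, 14]
2 → replaces 4 → [2, 5, 8, 10, 14]
Length 5; one witness is 4, 6, 8, 13, 14.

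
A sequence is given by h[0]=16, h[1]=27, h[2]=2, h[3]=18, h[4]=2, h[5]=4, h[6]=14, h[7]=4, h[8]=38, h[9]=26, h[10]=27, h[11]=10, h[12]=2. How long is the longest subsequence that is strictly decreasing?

5

Let dp[i] be the longest strictly decreasing subsequence ending at i:
i:      0  1  2  3  4  5  6  7  8  9 10 11 12
h[i]:  16 27  2 18  2  4 14  4 38 26 27 10  2
dp:     1  1  2  2  3  3  3  4  1  2  2  4  5
Maximum is 5.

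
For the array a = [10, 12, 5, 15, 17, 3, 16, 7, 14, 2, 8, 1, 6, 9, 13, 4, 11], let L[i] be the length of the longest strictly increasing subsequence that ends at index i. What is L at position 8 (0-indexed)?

3

dp[i] = 1 + max{dp[j] : j<i, a[j]<a[i]} (or 1 if no such j):
i:      0  1  2  3  4  5  6  7  8  9 10 11 12 13 14 15 16
a[i]:  10 12  5 15 17  3 16  7 14  2  8  1  6  9 13  4 11
dp:     1  2  1  3  4  1  4  2  3  1  3  1  2  4  5  2  5
At index 8 the value is 3.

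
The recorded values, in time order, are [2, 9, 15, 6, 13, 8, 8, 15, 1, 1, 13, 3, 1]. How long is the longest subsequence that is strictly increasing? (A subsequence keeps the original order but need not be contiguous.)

Track the smallest tail for each achievable length (strict):
2 → extends → [2]
9 → extends → [2, 9]
15 → extends → [2, 9, 15]
6 → replaces 9 → [2, 6, 15]
13 → replaces 15 → [2, 6, 13]
8 → replaces 13 → [2, 6, 8]
8 → already a tail → [2, 6, 8]
15 → extends → [2, 6, 8, 15]
1 → replaces 2 → [1, 6, 8, 15]
1 → already a tail → [1, 6, 8, 15]
13 → replaces 15 → [1, 6, 8, 13]
3 → replaces 6 → [1, 3, 8, 13]
1 → already a tail → [1, 3, 8, 13]
Four tails, so the longest strictly increasing subsequence has length 4 (e.g. 2, 9, 13, 15).

4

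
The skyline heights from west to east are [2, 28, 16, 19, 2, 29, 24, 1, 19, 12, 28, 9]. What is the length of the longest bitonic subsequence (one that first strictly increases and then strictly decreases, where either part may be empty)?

8

inc[i] = longest strictly increasing subsequence ending at i; dec[i] = longest strictly decreasing subsequence starting at i:
i:      1  2  3  4  5  6  7  8  9 10 11 12
a[i]:   2 28 16 19  2 29 24  1 19 12 28  9
inc:    1  2  2  3  1  4  4  1  3  2  5  2
dec:    2  5  3  3  2  5  4  1  3  2  2  1
Best peak at i=6 (value 29): inc=4, dec=5, length 4+5−1 = 8.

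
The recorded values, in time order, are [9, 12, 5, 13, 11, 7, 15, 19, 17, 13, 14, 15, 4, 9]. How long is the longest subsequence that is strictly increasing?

Let dp[i] be the length of the longest such subsequence ending at index i:
i:      1  2  3  4  5  6  7  8  9 10 11 12 13 14
a[i]:   9 12  5 13 11  7 15 19 17 13 14 15  4  9
dp:     1  2  1  3  2  2  4  5  5  3  4  5  1  3
Maximum dp value is 5.

5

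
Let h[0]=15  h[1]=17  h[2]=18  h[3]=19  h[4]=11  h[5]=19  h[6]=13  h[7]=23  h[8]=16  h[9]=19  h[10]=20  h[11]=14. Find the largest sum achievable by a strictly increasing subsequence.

Let S[i] be the best sum of a strictly increasing subsequence ending at i:
i:      0  1  2  3  4  5  6  7  8  9 10 11
h[i]:  15 17 18 19 11 19 13 23 16 19 20 14
S:     15 32 50 69 11 69 24 92 40 69 89 38
Maximum is 92 (e.g. 15 + 17 + 18 + 19 + 23).

92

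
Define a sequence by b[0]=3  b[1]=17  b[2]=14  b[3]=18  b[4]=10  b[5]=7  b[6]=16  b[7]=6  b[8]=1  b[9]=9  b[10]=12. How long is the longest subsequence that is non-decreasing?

Track the smallest tail for each achievable length (allowing ties):
3 → extends → [3]
17 → extends → [3, 17]
14 → replaces 17 → [3, 14]
18 → extends → [3, 14, 18]
10 → replaces 14 → [3, 10, 18]
7 → replaces 10 → [3, 7, 18]
16 → replaces 18 → [3, 7, 16]
6 → replaces 7 → [3, 6, 16]
1 → replaces 3 → [1, 6, 16]
9 → replaces 16 → [1, 6, 9]
12 → extends → [1, 6, 9, 12]
Four tails, so the longest non-decreasing subsequence has length 4 (e.g. 3, 7, 9, 12).

4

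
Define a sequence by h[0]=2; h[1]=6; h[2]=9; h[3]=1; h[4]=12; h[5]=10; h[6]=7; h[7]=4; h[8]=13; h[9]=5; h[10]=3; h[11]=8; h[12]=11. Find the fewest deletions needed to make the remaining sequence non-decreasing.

8

Fewest deletions = n − (longest non-decreasing subsequence).
i:      0  1  2  3  4  5  6  7  8  9 10 11 12
h[i]:   2  6  9  1 12 10  7  4 13  5  3  8 11
dp:     1  2  3  1  4  4  3  2  5  3  2  4  5
max dp = 5, so deletions = 13 − 5 = 8.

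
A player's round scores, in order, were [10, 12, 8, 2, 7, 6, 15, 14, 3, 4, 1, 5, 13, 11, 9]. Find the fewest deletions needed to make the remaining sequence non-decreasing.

10

Fewest deletions = n − (longest non-decreasing subsequence).
i:      1  2  3  4  5  6  7  8  9 10 11 12 13 14 15
a[i]:  10 12  8  2  7  6 15 14  3  4  1  5 13 11  9
dp:     1  2  1  1  2  2  3  3  2  3  1  4  5  5  5
max dp = 5, so deletions = 15 − 5 = 10.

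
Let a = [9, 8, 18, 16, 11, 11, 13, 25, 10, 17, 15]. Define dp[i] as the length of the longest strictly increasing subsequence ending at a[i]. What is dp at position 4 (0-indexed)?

dp[i] = 1 + max{dp[j] : j<i, a[j]<a[i]} (or 1 if no such j):
i:      0  1  2  3  4  5  6  7  8  9 10
a[i]:   9  8 18 16 11 11 13 25 10 17 15
dp:     1  1  2  2  2  2  3  4  2  4  4
At index 4 the value is 2.

2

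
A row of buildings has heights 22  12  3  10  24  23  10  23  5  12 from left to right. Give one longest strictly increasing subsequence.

3, 10, 24

Patience tails give the LIS length; then backtrack through the dp parents:
22 → extends → [22]
12 → replaces 22 → [12]
3 → replaces 12 → [3]
10 → extends → [3, 10]
24 → extends → [3, 10, 24]
23 → replaces 24 → [3, 10, 23]
10 → already a tail → [3, 10, 23]
23 → already a tail → [3, 10, 23]
5 → replaces 10 → [3, 5, 23]
12 → replaces 23 → [3, 5, 12]
Length 3; one witness is 3, 10, 24.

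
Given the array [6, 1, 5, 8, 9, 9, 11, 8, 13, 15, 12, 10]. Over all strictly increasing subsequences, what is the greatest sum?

62

Let S[i] be the best sum of a strictly increasing subsequence ending at i:
i:      1  2  3  4  5  6  7  8  9 10 11 12
a[i]:   6  1  5  8  9  9 11  8 13 15 12 10
S:      6  1  6 14 23 23 34 14 47 62 46 33
Maximum is 62 (e.g. 1 + 5 + 8 + 9 + 11 + 13 + 15).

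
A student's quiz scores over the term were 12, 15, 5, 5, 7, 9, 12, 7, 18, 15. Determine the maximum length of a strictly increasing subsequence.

5

Let dp[i] be the length of the longest such subsequence ending at index i:
i:      1  2  3  4  5  6  7  8  9 10
a[i]:  12 15  5  5  7  9 12  7 18 15
dp:     1  2  1  1  2  3  4  2  5  5
Maximum dp value is 5.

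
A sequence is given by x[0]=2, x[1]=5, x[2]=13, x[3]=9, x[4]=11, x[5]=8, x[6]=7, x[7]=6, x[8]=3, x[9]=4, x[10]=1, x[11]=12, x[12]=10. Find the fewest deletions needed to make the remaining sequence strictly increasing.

Fewest deletions = n − (longest strictly increasing subsequence).
i:      0  1  2  3  4  5  6  7  8  9 10 11 12
x[i]:   2  5 13  9 11  8  7  6  3  4  1 12 10
dp:     1  2  3  3  4  3  3  3  2  3  1  5  4
max dp = 5, so deletions = 13 − 5 = 8.

8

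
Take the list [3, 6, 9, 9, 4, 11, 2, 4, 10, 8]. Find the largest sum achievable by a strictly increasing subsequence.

29

Let S[i] be the best sum of a strictly increasing subsequence ending at i:
i:      1  2  3  4  5  6  7  8  9 10
a[i]:   3  6  9  9  4 11  2  4 10  8
S:      3  9 18 18  7 29  2  7 28 17
Maximum is 29 (e.g. 3 + 6 + 9 + 11).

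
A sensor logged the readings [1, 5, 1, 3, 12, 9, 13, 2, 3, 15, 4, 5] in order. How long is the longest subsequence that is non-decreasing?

6

Let dp[i] be the length of the longest such subsequence ending at index i:
i:      1  2  3  4  5  6  7  8  9 10 11 12
a[i]:   1  5  1  3 12  9 13  2  3 15  4  5
dp:     1  2  2  3  4  4  5  3  4  6  5  6
Maximum dp value is 6.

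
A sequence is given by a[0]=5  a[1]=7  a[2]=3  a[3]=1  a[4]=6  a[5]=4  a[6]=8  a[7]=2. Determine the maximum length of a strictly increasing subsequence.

3

Let dp[i] be the length of the longest such subsequence ending at index i:
i:     0 1 2 3 4 5 6 7
a[i]:  5 7 3 1 6 4 8 2
dp:    1 2 1 1 2 2 3 2
Maximum dp value is 3.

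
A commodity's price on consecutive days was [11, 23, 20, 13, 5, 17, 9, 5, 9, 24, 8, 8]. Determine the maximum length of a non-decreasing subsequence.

4

Let dp[i] be the length of the longest such subsequence ending at index i:
i:      1  2  3  4  5  6  7  8  9 10 11 12
a[i]:  11 23 20 13  5 17  9  5  9 24  8  8
dp:     1  2  2  2  1  3  2  2  3  4  3  4
Maximum dp value is 4.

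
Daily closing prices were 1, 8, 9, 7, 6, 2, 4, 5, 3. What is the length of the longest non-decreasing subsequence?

4

Track the smallest tail for each achievable length (allowing ties):
1 → extends → [1]
8 → extends → [1, 8]
9 → extends → [1, 8, 9]
7 → replaces 8 → [1, 7, 9]
6 → replaces 7 → [1, 6, 9]
2 → replaces 6 → [1, 2, 9]
4 → replaces 9 → [1, 2, 4]
5 → extends → [1, 2, 4, 5]
3 → replaces 4 → [1, 2, 3, 5]
Four tails, so the longest non-decreasing subsequence has length 4 (e.g. 1, 2, 4, 5).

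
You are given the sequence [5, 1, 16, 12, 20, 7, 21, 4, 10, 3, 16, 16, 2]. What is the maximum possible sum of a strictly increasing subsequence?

Let S[i] be the best sum of a strictly increasing subsequence ending at i:
i:      1  2  3  4  5  6  7  8  9 10 11 12 13
a[i]:   5  1 16 12 20  7 21  4 10  3 16 16  2
S:      5  1 21 17 41 12 62  5 22  4 38 38  3
Maximum is 62 (e.g. 5 + 16 + 20 + 21).

62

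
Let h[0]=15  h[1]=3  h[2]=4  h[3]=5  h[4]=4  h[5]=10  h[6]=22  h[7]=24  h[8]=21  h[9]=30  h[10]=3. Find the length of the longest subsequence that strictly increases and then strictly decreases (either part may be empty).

8

inc[i] = longest strictly increasing subsequence ending at i; dec[i] = longest strictly decreasing subsequence starting at i:
i:      0  1  2  3  4  5  6  7  8  9 10
h[i]:  15  3  4  5  4 10 22 24 21 30  3
inc:    1  1  2  3  2  4  5  6  5  7  1
dec:    4  1  2  3  2  2  3  3  2  2  1
Best peak at i=7 (value 24): inc=6, dec=3, length 6+3−1 = 8.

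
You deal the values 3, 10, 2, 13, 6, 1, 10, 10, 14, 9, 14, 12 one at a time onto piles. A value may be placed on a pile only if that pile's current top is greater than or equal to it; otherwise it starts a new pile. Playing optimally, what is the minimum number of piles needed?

4

The minimum number of non-increasing subsequences covering a sequence equals the length of its longest strictly increasing subsequence.
LIS length is 4 (e.g. 3, 10, 13, 14), so 4 piles are needed.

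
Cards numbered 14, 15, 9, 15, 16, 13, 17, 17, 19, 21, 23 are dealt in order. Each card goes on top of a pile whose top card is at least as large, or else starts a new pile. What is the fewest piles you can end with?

The minimum number of non-increasing subsequences covering a sequence equals the length of its longest strictly increasing subsequence.
LIS length is 7 (e.g. 14, 15, 16, 17, 19, 21, 23), so 7 piles are needed.

7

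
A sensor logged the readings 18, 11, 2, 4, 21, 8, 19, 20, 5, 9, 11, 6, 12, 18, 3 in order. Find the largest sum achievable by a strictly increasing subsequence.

Let S[i] be the best sum of a strictly increasing subsequence ending at i:
i:      1  2  3  4  5  6  7  8  9 10 11 12 13 14 15
a[i]:  18 11  2  4 21  8 19 20  5  9 11  6 12 18  3
S:     18 11  2  6 39 14 37 57 11 23 34 17 46 64  5
Maximum is 64 (e.g. 2 + 4 + 8 + 9 + 11 + 12 + 18).

64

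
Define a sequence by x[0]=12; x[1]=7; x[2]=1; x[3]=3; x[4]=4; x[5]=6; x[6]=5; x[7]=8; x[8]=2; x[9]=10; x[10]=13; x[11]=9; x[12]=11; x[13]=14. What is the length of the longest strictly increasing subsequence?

8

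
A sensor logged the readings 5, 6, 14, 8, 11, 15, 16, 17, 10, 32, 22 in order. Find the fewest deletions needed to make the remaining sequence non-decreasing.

Fewest deletions = n − (longest non-decreasing subsequence).
Patience tails:
5 → extends → [5]
6 → extends → [5, 6]
14 → extends → [5, 6, 14]
8 → replaces 14 → [5, 6, 8]
11 → extends → [5, 6, 8, 11]
15 → extends → [5, 6, 8, 11, 15]
16 → extends → [5, 6, 8, 11, 15, 16]
17 → extends → [5, 6, 8, 11, 15, 16, 17]
10 → replaces 11 → [5, 6, 8, 10, 15, 16, 17]
32 → extends → [5, 6, 8, 10, 15, 16, 17, 32]
22 → replaces 32 → [5, 6, 8, 10, 15, 16, 17, 22]
Longest non-decreasing subsequence has length 8, so deletions = 11 − 8 = 3.

3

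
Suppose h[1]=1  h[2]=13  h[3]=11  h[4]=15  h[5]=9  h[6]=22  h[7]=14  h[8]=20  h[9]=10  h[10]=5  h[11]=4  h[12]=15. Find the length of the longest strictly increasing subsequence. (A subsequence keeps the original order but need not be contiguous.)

4

Let dp[i] be the length of the longest such subsequence ending at index i:
i:      1  2  3  4  5  6  7  8  9 10 11 12
h[i]:   1 13 11 15  9 22 14 20 10  5  4 15
dp:     1  2  2  3  2  4  3  4  3  2  2  4
Maximum dp value is 4.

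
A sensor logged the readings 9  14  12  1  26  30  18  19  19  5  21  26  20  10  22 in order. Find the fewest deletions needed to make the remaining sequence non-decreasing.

8

Fewest deletions = n − (longest non-decreasing subsequence).
i:      1  2  3  4  5  6  7  8  9 10 11 12 13 14 15
a[i]:   9 14 12  1 26 30 18 19 19  5 21 26 20 10 22
dp:     1  2  2  1  3  4  3  4  5  2  6  7  6  3  7
max dp = 7, so deletions = 15 − 7 = 8.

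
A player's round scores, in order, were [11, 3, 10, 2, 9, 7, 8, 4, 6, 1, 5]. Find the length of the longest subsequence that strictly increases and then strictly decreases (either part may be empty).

inc[i] = longest strictly increasing subsequence ending at i; dec[i] = longest strictly decreasing subsequence starting at i:
i:      1  2  3  4  5  6  7  8  9 10 11
a[i]:  11  3 10  2  9  7  8  4  6  1  5
inc:    1  1  2  1  2  2  3  2  3  1  3
dec:    6  3  5  2  4  3  3  2  2  1  1
Best peak at i=1 (value 11): inc=1, dec=6, length 1+6−1 = 6.

6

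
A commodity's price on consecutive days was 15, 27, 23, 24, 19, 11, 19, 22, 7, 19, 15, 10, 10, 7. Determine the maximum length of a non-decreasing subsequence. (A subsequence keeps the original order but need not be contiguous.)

4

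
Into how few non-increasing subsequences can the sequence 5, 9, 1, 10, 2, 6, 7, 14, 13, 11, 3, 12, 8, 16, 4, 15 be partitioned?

7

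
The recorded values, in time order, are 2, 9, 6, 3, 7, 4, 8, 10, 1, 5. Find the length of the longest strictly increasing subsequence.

5

Track the smallest tail for each achievable length (strict):
2 → extends → [2]
9 → extends → [2, 9]
6 → replaces 9 → [2, 6]
3 → replaces 6 → [2, 3]
7 → extends → [2, 3, 7]
4 → replaces 7 → [2, 3, 4]
8 → extends → [2, 3, 4, 8]
10 → extends → [2, 3, 4, 8, 10]
1 → replaces 2 → [1, 3, 4, 8, 10]
5 → replaces 8 → [1, 3, 4, 5, 10]
Five tails, so the longest strictly increasing subsequence has length 5 (e.g. 2, 6, 7, 8, 10).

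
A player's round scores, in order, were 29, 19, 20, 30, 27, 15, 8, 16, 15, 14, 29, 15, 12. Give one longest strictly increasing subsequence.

Patience tails give the LIS length; then backtrack through the dp parents:
29 → extends → [29]
19 → replaces 29 → [19]
20 → extends → [19, 20]
30 → extends → [19, 20, 30]
27 → replaces 30 → [19, 20, 27]
15 → replaces 19 → [15, 20, 27]
8 → replaces 15 → [8, 20, 27]
16 → replaces 20 → [8, 16, 27]
15 → replaces 16 → [8, 15, 27]
14 → replaces 15 → [8, 14, 27]
29 → extends → [8, 14, 27, 29]
15 → replaces 27 → [8, 14, 15, 29]
12 → replaces 14 → [8, 12, 15, 29]
Length 4; one witness is 19, 20, 27, 29.

19, 20, 27, 29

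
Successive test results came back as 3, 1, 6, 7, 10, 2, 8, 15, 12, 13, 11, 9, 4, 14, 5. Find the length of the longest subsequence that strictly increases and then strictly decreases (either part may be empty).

inc[i] = longest strictly increasing subsequence ending at i; dec[i] = longest strictly decreasing subsequence starting at i:
i:      1  2  3  4  5  6  7  8  9 10 11 12 13 14 15
a[i]:   3  1  6  7 10  2  8 15 12 13 11  9  4 14  5
inc:    1  1  2  3  4  2  4  5  5  6  5  5  3  7  4
dec:    2  1  2  2  3  1  2  5  4  4  3  2  1  2  1
Best peak at i=8 (value 15): inc=5, dec=5, length 5+5−1 = 9.

9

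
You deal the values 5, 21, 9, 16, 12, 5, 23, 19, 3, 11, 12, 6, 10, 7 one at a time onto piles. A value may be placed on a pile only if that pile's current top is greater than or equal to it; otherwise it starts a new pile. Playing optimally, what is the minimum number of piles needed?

The minimum number of non-increasing subsequences covering a sequence equals the length of its longest strictly increasing subsequence.
LIS length is 4 (e.g. 5, 9, 16, 23), so 4 piles are needed.

4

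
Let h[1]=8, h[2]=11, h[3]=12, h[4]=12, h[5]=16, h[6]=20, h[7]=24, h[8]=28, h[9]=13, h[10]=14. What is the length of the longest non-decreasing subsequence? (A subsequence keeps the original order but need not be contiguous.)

Track the smallest tail for each achievable length (allowing ties):
8 → extends → [8]
11 → extends → [8, 11]
12 → extends → [8, 11, 12]
12 → extends → [8, 11, 12, 12]
16 → extends → [8, 11, 12, 12, 16]
20 → extends → [8, 11, 12, 12, 16, 20]
24 → extends → [8, 11, 12, 12, 16, 20, 24]
28 → extends → [8, 11, 12, 12, 16, 20, 24, 28]
13 → replaces 16 → [8, 11, 12, 12, 13, 20, 24, 28]
14 → replaces 20 → [8, 11, 12, 12, 13, 14, 24, 28]
Eight tails, so the longest non-decreasing subsequence has length 8 (e.g. 8, 11, 12, 12, 16, 20, 24, 28).

8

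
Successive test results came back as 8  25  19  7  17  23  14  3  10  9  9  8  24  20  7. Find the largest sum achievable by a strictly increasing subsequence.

74

Let S[i] be the best sum of a strictly increasing subsequence ending at i:
i:      1  2  3  4  5  6  7  8  9 10 11 12 13 14 15
a[i]:   8 25 19  7 17 23 14  3 10  9  9  8 24 20  7
S:      8 33 27  7 25 50 22  3 18 17 17 15 74 47 10
Maximum is 74 (e.g. 8 + 19 + 23 + 24).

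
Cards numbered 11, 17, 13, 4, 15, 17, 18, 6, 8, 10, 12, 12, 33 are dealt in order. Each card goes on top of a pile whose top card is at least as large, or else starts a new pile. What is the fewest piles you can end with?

6

The minimum number of non-increasing subsequences covering a sequence equals the length of its longest strictly increasing subsequence.
LIS length is 6 (e.g. 11, 13, 15, 17, 18, 33), so 6 piles are needed.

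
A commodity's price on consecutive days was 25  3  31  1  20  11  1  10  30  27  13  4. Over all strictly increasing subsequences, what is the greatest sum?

Let S[i] be the best sum of a strictly increasing subsequence ending at i:
i:      1  2  3  4  5  6  7  8  9 10 11 12
a[i]:  25  3 31  1 20 11  1 10 30 27 13  4
S:     25  3 56  1 23 14  1 13 55 52 27  7
Maximum is 56 (e.g. 25 + 31).

56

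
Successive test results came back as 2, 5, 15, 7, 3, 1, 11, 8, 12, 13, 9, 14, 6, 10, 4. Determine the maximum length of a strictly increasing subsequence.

7

Track the smallest tail for each achievable length (strict):
2 → extends → [2]
5 → extends → [2, 5]
15 → extends → [2, 5, 15]
7 → replaces 15 → [2, 5, 7]
3 → replaces 5 → [2, 3, 7]
1 → replaces 2 → [1, 3, 7]
11 → extends → [1, 3, 7, 11]
8 → replaces 11 → [1, 3, 7, 8]
12 → extends → [1, 3, 7, 8, 12]
13 → extends → [1, 3, 7, 8, 12, 13]
9 → replaces 12 → [1, 3, 7, 8, 9, 13]
14 → extends → [1, 3, 7, 8, 9, 13, 14]
6 → replaces 7 → [1, 3, 6, 8, 9, 13, 14]
10 → replaces 13 → [1, 3, 6, 8, 9, 10, 14]
4 → replaces 6 → [1, 3, 4, 8, 9, 10, 14]
Seven tails, so the longest strictly increasing subsequence has length 7 (e.g. 2, 5, 7, 11, 12, 13, 14).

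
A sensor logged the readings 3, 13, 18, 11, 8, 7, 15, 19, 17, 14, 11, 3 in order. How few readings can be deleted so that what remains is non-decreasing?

Fewest deletions = n − (longest non-decreasing subsequence).
i:      1  2  3  4  5  6  7  8  9 10 11 12
a[i]:   3 13 18 11  8  7 15 19 17 14 11  3
dp:     1  2  3  2  2  2  3  4  4  3  3  2
max dp = 4, so deletions = 12 − 4 = 8.

8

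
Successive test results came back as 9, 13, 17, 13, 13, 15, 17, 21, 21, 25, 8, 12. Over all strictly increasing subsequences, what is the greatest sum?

Let S[i] be the best sum of a strictly increasing subsequence ending at i:
i:       1   2   3   4   5   6   7   8   9  10  11  12
a[i]:    9  13  17  13  13  15  17  21  21  25   8  12
S:       9  22  39  22  22  37  54  75  75 100   8  21
Maximum is 100 (e.g. 9 + 13 + 15 + 17 + 21 + 25).

100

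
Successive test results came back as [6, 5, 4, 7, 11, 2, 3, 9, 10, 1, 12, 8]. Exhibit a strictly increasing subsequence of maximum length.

6, 7, 9, 10, 12

Patience tails give the LIS length; then backtrack through the dp parents:
6 → extends → [6]
5 → replaces 6 → [5]
4 → replaces 5 → [4]
7 → extends → [4, 7]
11 → extends → [4, 7, 11]
2 → replaces 4 → [2, 7, 11]
3 → replaces 7 → [2, 3, 11]
9 → replaces 11 → [2, 3, 9]
10 → extends → [2, 3, 9, 10]
1 → replaces 2 → [1, 3, 9, 10]
12 → extends → [1, 3, 9, 10, 12]
8 → replaces 9 → [1, 3, 8, 10, 12]
Length 5; one witness is 6, 7, 9, 10, 12.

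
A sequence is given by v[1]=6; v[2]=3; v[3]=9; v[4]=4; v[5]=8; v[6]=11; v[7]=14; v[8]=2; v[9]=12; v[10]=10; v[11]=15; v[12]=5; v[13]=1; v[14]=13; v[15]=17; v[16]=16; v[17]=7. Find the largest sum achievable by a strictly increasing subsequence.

72

Let S[i] be the best sum of a strictly increasing subsequence ending at i:
i:      1  2  3  4  5  6  7  8  9 10 11 12 13 14 15 16 17
v[i]:   6  3  9  4  8 11 14  2 12 10 15  5  1 13 17 16  7
S:      6  3 15  7 15 26 40  2 38 25 55 12  1 51 72 71 19
Maximum is 72 (e.g. 3 + 4 + 8 + 11 + 14 + 15 + 17).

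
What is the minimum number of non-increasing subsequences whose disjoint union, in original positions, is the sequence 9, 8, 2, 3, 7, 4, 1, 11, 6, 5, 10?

Place each on the leftmost legal pile:
9 → new pile 1 (tops now [9])
8 → pile 1 (tops now [8])
2 → pile 1 (tops now [2])
3 → new pile 2 (tops now [2, 3])
7 → new pile 3 (tops now [2, 3, 7])
4 → pile 3 (tops now [2, 3, 4])
1 → pile 1 (tops now [1, 3, 4])
11 → new pile 4 (tops now [1, 3, 4, 11])
6 → pile 4 (tops now [1, 3, 4, 6])
5 → pile 4 (tops now [1, 3, 4, 5])
10 → new pile 5 (tops now [1, 3, 4, 5, 10])
Five piles.

5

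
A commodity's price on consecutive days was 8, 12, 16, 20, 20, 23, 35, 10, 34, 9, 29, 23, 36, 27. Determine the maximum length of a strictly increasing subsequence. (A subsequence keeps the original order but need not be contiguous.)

7

Let dp[i] be the length of the longest such subsequence ending at index i:
i:      1  2  3  4  5  6  7  8  9 10 11 12 13 14
a[i]:   8 12 16 20 20 23 35 10 34  9 29 23 36 27
dp:     1  2  3  4  4  5  6  2  6  2  6  5  7  6
Maximum dp value is 7.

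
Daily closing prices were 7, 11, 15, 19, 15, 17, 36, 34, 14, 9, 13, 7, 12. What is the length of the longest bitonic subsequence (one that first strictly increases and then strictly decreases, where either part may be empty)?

9

inc[i] = longest strictly increasing subsequence ending at i; dec[i] = longest strictly decreasing subsequence starting at i:
i:      1  2  3  4  5  6  7  8  9 10 11 12 13
a[i]:   7 11 15 19 15 17 36 34 14  9 13  7 12
inc:    1  2  3  4  3  4  5  5  3  2  3  1  3
dec:    1  3  4  5  4  4  5  4  3  2  2  1  1
Best peak at i=7 (value 36): inc=5, dec=5, length 5+5−1 = 9.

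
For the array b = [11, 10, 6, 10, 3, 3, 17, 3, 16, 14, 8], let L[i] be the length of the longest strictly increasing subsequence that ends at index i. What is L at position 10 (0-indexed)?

2

dp[i] = 1 + max{dp[j] : j<i, b[j]<b[i]} (or 1 if no such j):
i:      0  1  2  3  4  5  6  7  8  9 10
b[i]:  11 10  6 10  3  3 17  3 16 14  8
dp:     1  1  1  2  1  1  3  1  3  3  2
At index 10 the value is 2.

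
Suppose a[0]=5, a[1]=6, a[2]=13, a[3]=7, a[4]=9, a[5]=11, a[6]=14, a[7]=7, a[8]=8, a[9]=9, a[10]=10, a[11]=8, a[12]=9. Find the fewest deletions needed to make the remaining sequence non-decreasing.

6

Fewest deletions = n − (longest non-decreasing subsequence).
Patience tails:
5 → extends → [5]
6 → extends → [5, 6]
13 → extends → [5, 6, 13]
7 → replaces 13 → [5, 6, 7]
9 → extends → [5, 6, 7, 9]
11 → extends → [5, 6, 7, 9, 11]
14 → extends → [5, 6, 7, 9, 11, 14]
7 → replaces 9 → [5, 6, 7, 7, 11, 14]
8 → replaces 11 → [5, 6, 7, 7, 8, 14]
9 → replaces 14 → [5, 6, 7, 7, 8, 9]
10 → extends → [5, 6, 7, 7, 8, 9, 10]
8 → replaces 9 → [5, 6, 7, 7, 8, 8, 10]
9 → replaces 10 → [5, 6, 7, 7, 8, 8, 9]
Longest non-decreasing subsequence has length 7, so deletions = 13 − 7 = 6.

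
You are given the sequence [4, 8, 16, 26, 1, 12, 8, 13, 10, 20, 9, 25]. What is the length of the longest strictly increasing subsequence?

6

Let dp[i] be the length of the longest such subsequence ending at index i:
i:      1  2  3  4  5  6  7  8  9 10 11 12
a[i]:   4  8 16 26  1 12  8 13 10 20  9 25
dp:     1  2  3  4  1  3  2  4  3  5  3  6
Maximum dp value is 6.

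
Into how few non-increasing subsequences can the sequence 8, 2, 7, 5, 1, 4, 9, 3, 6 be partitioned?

The minimum number of non-increasing subsequences covering a sequence equals the length of its longest strictly increasing subsequence.
LIS length is 3 (e.g. 2, 7, 9), so 3 piles are needed.

3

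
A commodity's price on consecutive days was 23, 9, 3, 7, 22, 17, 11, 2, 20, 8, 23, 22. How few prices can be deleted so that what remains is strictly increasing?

Fewest deletions = n − (longest strictly increasing subsequence).
i:      1  2  3  4  5  6  7  8  9 10 11 12
a[i]:  23  9  3  7 22 17 11  2 20  8 23 22
dp:     1  1  1  2  3  3  3  1  4  3  5  5
max dp = 5, so deletions = 12 − 5 = 7.

7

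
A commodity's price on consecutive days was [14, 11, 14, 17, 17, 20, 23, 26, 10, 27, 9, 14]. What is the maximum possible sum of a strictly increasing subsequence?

Let S[i] be the best sum of a strictly increasing subsequence ending at i:
i:       1   2   3   4   5   6   7   8   9  10  11  12
a[i]:   14  11  14  17  17  20  23  26  10  27   9  14
S:      14  11  25  42  42  62  85 111  10 138   9  25
Maximum is 138 (e.g. 11 + 14 + 17 + 20 + 23 + 26 + 27).

138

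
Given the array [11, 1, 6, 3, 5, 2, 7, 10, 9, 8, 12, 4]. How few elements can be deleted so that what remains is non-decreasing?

6

Fewest deletions = n − (longest non-decreasing subsequence).
i:      1  2  3  4  5  6  7  8  9 10 11 12
a[i]:  11  1  6  3  5  2  7 10  9  8 12  4
dp:     1  1  2  2  3  2  4  5  5  5  6  3
max dp = 6, so deletions = 12 − 6 = 6.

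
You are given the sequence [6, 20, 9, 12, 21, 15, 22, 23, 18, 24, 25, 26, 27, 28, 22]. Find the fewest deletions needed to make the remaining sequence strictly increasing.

4

Fewest deletions = n − (longest strictly increasing subsequence).
i:      1  2  3  4  5  6  7  8  9 10 11 12 13 14 15
a[i]:   6 20  9 12 21 15 22 23 18 24 25 26 27 28 22
dp:     1  2  2  3  4  4  5  6  5  7  8  9 10 11  6
max dp = 11, so deletions = 15 − 11 = 4.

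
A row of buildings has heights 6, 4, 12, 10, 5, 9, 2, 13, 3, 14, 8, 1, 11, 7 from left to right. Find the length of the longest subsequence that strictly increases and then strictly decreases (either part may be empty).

inc[i] = longest strictly increasing subsequence ending at i; dec[i] = longest strictly decreasing subsequence starting at i:
i:      1  2  3  4  5  6  7  8  9 10 11 12 13 14
a[i]:   6  4 12 10  5  9  2 13  3 14  8  1 11  7
inc:    1  1  2  2  2  3  1  4  2  5  3  1  4  3
dec:    4  3  5  4  3  3  2  3  2  3  2  1  2  1
Best peak at i=10 (value 14): inc=5, dec=3, length 5+3−1 = 7.

7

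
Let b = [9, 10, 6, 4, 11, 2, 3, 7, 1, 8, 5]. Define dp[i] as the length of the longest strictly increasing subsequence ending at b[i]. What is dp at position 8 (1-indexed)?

dp[i] = 1 + max{dp[j] : j<i, b[j]<b[i]} (or 1 if no such j):
i:      1  2  3  4  5  6  7  8  9 10 11
b[i]:   9 10  6  4 11  2  3  7  1  8  5
dp:     1  2  1  1  3  1  2  3  1  4  3
At index 8 the value is 3.

3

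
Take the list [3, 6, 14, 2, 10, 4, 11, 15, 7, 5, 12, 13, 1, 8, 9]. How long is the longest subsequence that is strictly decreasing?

5

Negate each value so 'decreasing' becomes 'increasing', then run patience tails on the negated sequence:
-3 → extends → [-3]
-6 → replaces -3 → [-6]
-14 → replaces -6 → [-14]
-2 → extends → [-14, -2]
-10 → replaces -2 → [-14, -10]
-4 → extends → [-14, -10, -4]
-11 → replaces -10 → [-14, -11, -4]
-15 → replaces -14 → [-15, -11, -4]
-7 → replaces -4 → [-15, -11, -7]
-5 → extends → [-15, -11, -7, -5]
-12 → replaces -11 → [-15, -12, -7, -5]
-13 → replaces -12 → [-15, -13, -7, -5]
-1 → extends → [-15, -13, -7, -5, -1]
-8 → replaces -7 → [-15, -13, -8, -5, -1]
-9 → replaces -8 → [-15, -13, -9, -5, -1]
Five tails, so the longest strictly decreasing subsequence of the original has length 5.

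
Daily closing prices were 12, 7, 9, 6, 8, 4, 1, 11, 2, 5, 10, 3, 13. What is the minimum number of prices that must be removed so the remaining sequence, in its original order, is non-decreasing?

8

Fewest deletions = n − (longest non-decreasing subsequence).
i:      1  2  3  4  5  6  7  8  9 10 11 12 13
a[i]:  12  7  9  6  8  4  1 11  2  5 10  3 13
dp:     1  1  2  1  2  1  1  3  2  3  4  3  5
max dp = 5, so deletions = 13 − 5 = 8.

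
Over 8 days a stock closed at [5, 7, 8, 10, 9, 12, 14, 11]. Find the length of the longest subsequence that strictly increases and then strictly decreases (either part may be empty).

inc[i] = longest strictly increasing subsequence ending at i; dec[i] = longest strictly decreasing subsequence starting at i:
i:      1  2  3  4  5  6  7  8
a[i]:   5  7  8 10  9 12 14 11
inc:    1  2  3  4  4  5  6  5
dec:    1  1  1  2  1  2  2  1
Best peak at i=7 (value 14): inc=6, dec=2, length 6+2−1 = 7.

7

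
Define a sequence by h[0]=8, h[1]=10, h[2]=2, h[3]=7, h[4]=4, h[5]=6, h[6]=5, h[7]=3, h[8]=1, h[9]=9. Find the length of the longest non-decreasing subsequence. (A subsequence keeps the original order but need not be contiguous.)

Let dp[i] be the length of the longest such subsequence ending at index i:
i:      0  1  2  3  4  5  6  7  8  9
h[i]:   8 10  2  7  4  6  5  3  1  9
dp:     1  2  1  2  2  3  3  2  1  4
Maximum dp value is 4.

4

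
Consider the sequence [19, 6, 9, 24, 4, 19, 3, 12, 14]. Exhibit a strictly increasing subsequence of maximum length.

Patience tails give the LIS length; then backtrack through the dp parents:
19 → extends → [19]
6 → replaces 19 → [6]
9 → extends → [6, 9]
24 → extends → [6, 9, 24]
4 → replaces 6 → [4, 9, 24]
19 → replaces 24 → [4, 9, 19]
3 → replaces 4 → [3, 9, 19]
12 → replaces 19 → [3, 9, 12]
14 → extends → [3, 9, 12, 14]
Length 4; one witness is 6, 9, 12, 14.

6, 9, 12, 14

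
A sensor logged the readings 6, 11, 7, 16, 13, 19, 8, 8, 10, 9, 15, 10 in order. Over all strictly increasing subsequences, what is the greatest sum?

Let S[i] be the best sum of a strictly increasing subsequence ending at i:
i:      1  2  3  4  5  6  7  8  9 10 11 12
a[i]:   6 11  7 16 13 19  8  8 10  9 15 10
S:      6 17 13 33 30 52 21 21 31 30 46 40
Maximum is 52 (e.g. 6 + 11 + 16 + 19).

52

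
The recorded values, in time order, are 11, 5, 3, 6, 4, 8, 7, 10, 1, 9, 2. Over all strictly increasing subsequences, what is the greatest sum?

29

Let S[i] be the best sum of a strictly increasing subsequence ending at i:
i:      1  2  3  4  5  6  7  8  9 10 11
a[i]:  11  5  3  6  4  8  7 10  1  9  2
S:     11  5  3 11  7 19 18 29  1 28  3
Maximum is 29 (e.g. 5 + 6 + 8 + 10).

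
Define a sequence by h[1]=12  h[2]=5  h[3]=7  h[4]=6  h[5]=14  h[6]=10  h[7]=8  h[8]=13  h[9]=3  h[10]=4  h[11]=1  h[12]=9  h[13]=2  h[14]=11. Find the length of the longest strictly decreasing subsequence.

5

Let dp[i] be the longest strictly decreasing subsequence ending at i:
i:      1  2  3  4  5  6  7  8  9 10 11 12 13 14
h[i]:  12  5  7  6 14 10  8 13  3  4  1  9  2 11
dp:     1  2  2  3  1  2  3  2  4  4  5  3  5  3
Maximum is 5.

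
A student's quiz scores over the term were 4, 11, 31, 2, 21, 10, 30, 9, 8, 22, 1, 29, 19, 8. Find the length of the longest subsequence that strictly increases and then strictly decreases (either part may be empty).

8

inc[i] = longest strictly increasing subsequence ending at i; dec[i] = longest strictly decreasing subsequence starting at i:
i:      1  2  3  4  5  6  7  8  9 10 11 12 13 14
a[i]:   4 11 31  2 21 10 30  9  8 22  1 29 19  8
inc:    1  2  3  1  3  2  4  2  2  4  1  5  3  2
dec:    3  5  6  2  5  4  4  3  2  3  1  3  2  1
Best peak at i=3 (value 31): inc=3, dec=6, length 3+6−1 = 8.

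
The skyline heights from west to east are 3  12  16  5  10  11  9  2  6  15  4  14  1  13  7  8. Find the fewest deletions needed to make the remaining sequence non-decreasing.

Fewest deletions = n − (longest non-decreasing subsequence).
Patience tails:
3 → extends → [3]
12 → extends → [3, 12]
16 → extends → [3, 12, 16]
5 → replaces 12 → [3, 5, 16]
10 → replaces 16 → [3, 5, 10]
11 → extends → [3, 5, 10, 11]
9 → replaces 10 → [3, 5, 9, 11]
2 → replaces 3 → [2, 5, 9, 11]
6 → replaces 9 → [2, 5, 6, 11]
15 → extends → [2, 5, 6, 11, 15]
4 → replaces 5 → [2, 4, 6, 11, 15]
14 → replaces 15 → [2, 4, 6, 11, 14]
1 → replaces 2 → [1, 4, 6, 11, 14]
13 → replaces 14 → [1, 4, 6, 11, 13]
7 → replaces 11 → [1, 4, 6, 7, 13]
8 → replaces 13 → [1, 4, 6, 7, 8]
Longest non-decreasing subsequence has length 5, so deletions = 16 − 5 = 11.

11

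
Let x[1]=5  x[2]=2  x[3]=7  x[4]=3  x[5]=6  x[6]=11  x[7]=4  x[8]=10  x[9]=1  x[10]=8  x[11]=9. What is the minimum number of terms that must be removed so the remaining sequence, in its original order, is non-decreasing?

Fewest deletions = n − (longest non-decreasing subsequence).
i:      1  2  3  4  5  6  7  8  9 10 11
x[i]:   5  2  7  3  6 11  4 10  1  8  9
dp:     1  1  2  2  3  4  3  4  1  4  5
max dp = 5, so deletions = 11 − 5 = 6.

6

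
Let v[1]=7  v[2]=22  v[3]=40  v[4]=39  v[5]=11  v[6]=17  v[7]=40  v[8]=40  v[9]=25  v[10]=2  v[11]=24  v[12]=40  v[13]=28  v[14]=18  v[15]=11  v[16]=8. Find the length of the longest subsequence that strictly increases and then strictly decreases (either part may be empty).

inc[i] = longest strictly increasing subsequence ending at i; dec[i] = longest strictly decreasing subsequence starting at i:
i:      1  2  3  4  5  6  7  8  9 10 11 12 13 14 15 16
v[i]:   7 22 40 39 11 17 40 40 25  2 24 40 28 18 11  8
inc:    1  2  3  3  2  3  4  4  4  1  4  5  5  4  2  2
dec:    2  4  7  6  2  3  6  6  5  1  4  5  4  3  2  1
Best peak at i=3 (value 40): inc=3, dec=7, length 3+7−1 = 9.

9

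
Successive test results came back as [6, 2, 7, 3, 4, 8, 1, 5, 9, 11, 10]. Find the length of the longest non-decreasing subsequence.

Track the smallest tail for each achievable length (allowing ties):
6 → extends → [6]
2 → replaces 6 → [2]
7 → extends → [2, 7]
3 → replaces 7 → [2, 3]
4 → extends → [2, 3, 4]
8 → extends → [2, 3, 4, 8]
1 → replaces 2 → [1, 3, 4, 8]
5 → replaces 8 → [1, 3, 4, 5]
9 → extends → [1, 3, 4, 5, 9]
11 → extends → [1, 3, 4, 5, 9, 11]
10 → replaces 11 → [1, 3, 4, 5, 9, 10]
Six tails, so the longest non-decreasing subsequence has length 6 (e.g. 2, 3, 4, 8, 9, 11).

6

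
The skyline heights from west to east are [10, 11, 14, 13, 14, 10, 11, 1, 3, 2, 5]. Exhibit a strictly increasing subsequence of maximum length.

Patience tails give the LIS length; then backtrack through the dp parents:
10 → extends → [10]
11 → extends → [10, 11]
14 → extends → [10, 11, 14]
13 → replaces 14 → [10, 11, 13]
14 → extends → [10, 11, 13, 14]
10 → already a tail → [10, 11, 13, 14]
11 → already a tail → [10, 11, 13, 14]
1 → replaces 10 → [1, 11, 13, 14]
3 → replaces 11 → [1, 3, 13, 14]
2 → replaces 3 → [1, 2, 13, 14]
5 → replaces 13 → [1, 2, 5, 14]
Length 4; one witness is 10, 11, 13, 14.

10, 11, 13, 14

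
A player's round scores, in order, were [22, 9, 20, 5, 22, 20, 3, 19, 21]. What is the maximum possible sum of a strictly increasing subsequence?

51

Let S[i] be the best sum of a strictly increasing subsequence ending at i:
i:      1  2  3  4  5  6  7  8  9
a[i]:  22  9 20  5 22 20  3 19 21
S:     22  9 29  5 51 29  3 28 50
Maximum is 51 (e.g. 9 + 20 + 22).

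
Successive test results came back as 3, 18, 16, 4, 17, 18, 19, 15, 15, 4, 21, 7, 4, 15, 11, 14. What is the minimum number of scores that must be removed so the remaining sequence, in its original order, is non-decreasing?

10

Fewest deletions = n − (longest non-decreasing subsequence).
i:      1  2  3  4  5  6  7  8  9 10 11 12 13 14 15 16
a[i]:   3 18 16  4 17 18 19 15 15  4 21  7  4 15 11 14
dp:     1  2  2  2  3  4  5  3  4  3  6  4  4  5  5  6
max dp = 6, so deletions = 16 − 6 = 10.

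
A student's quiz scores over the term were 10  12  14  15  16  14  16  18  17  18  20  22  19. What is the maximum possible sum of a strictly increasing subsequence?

144

Let S[i] be the best sum of a strictly increasing subsequence ending at i:
i:       1   2   3   4   5   6   7   8   9  10  11  12  13
a[i]:   10  12  14  15  16  14  16  18  17  18  20  22  19
S:      10  22  36  51  67  36  67  85  84 102 122 144 121
Maximum is 144 (e.g. 10 + 12 + 14 + 15 + 16 + 17 + 18 + 20 + 22).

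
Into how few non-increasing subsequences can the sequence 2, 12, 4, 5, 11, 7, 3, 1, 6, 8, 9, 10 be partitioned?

Place each on the leftmost legal pile:
2 → new pile 1 (tops now [2])
12 → new pile 2 (tops now [2, 12])
4 → pile 2 (tops now [2, 4])
5 → new pile 3 (tops now [2, 4, 5])
11 → new pile 4 (tops now [2, 4, 5, 11])
7 → pile 4 (tops now [2, 4, 5, 7])
3 → pile 2 (tops now [2, 3, 5, 7])
1 → pile 1 (tops now [1, 3, 5, 7])
6 → pile 4 (tops now [1, 3, 5, 6])
8 → new pile 5 (tops now [1, 3, 5, 6, 8])
9 → new pile 6 (tops now [1, 3, 5, 6, 8, 9])
10 → new pile 7 (tops now [1, 3, 5, 6, 8, 9, 10])
Seven piles.

7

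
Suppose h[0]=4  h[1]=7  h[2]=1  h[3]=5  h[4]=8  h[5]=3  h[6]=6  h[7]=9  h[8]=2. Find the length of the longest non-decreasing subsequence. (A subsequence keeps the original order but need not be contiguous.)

4

Track the smallest tail for each achievable length (allowing ties):
4 → extends → [4]
7 → extends → [4, 7]
1 → replaces 4 → [1, 7]
5 → replaces 7 → [1, 5]
8 → extends → [1, 5, 8]
3 → replaces 5 → [1, 3, 8]
6 → replaces 8 → [1, 3, 6]
9 → extends → [1, 3, 6, 9]
2 → replaces 3 → [1, 2, 6, 9]
Four tails, so the longest non-decreasing subsequence has length 4 (e.g. 4, 7, 8, 9).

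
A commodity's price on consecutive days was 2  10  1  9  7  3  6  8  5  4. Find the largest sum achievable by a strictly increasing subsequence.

19

Let S[i] be the best sum of a strictly increasing subsequence ending at i:
i:      1  2  3  4  5  6  7  8  9 10
a[i]:   2 10  1  9  7  3  6  8  5  4
S:      2 12  1 11  9  5 11 19 10  9
Maximum is 19 (e.g. 2 + 3 + 6 + 8).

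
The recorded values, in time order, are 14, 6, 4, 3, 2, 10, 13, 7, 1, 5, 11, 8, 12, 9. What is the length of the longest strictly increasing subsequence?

Track the smallest tail for each achievable length (strict):
14 → extends → [14]
6 → replaces 14 → [6]
4 → replaces 6 → [4]
3 → replaces 4 → [3]
2 → replaces 3 → [2]
10 → extends → [2, 10]
13 → extends → [2, 10, 13]
7 → replaces 10 → [2, 7, 13]
1 → replaces 2 → [1, 7, 13]
5 → replaces 7 → [1, 5, 13]
11 → replaces 13 → [1, 5, 11]
8 → replaces 11 → [1, 5, 8]
12 → extends → [1, 5, 8, 12]
9 → replaces 12 → [1, 5, 8, 9]
Four tails, so the longest strictly increasing subsequence has length 4 (e.g. 6, 10, 11, 12).

4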